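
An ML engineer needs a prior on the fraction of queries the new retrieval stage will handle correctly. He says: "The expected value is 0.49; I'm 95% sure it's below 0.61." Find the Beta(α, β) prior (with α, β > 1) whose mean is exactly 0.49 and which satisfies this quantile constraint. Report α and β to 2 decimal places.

With mean 0.49 fixed, write α = 0.49s, β = 0.51s where s = α+β.
Need P(θ < 0.61) = 0.95 under Beta(0.49s, 0.51s). Normal approximation: (q−m)/√(m(1−m)/s) ≈ z_{0.95} = 1.64, so s ≈ 0.49·0.51·(1.64)²/(0.61−0.49)² = 47.0.
At s = 47.0: P(θ<0.61) ≈ 0.951. Adjusting to match 0.95 gives s ≈ 46.28.
So α = 0.49·46.28 ≈ 22.68, β = 0.51·46.28 ≈ 23.60.

α ≈ 22.68, β ≈ 23.60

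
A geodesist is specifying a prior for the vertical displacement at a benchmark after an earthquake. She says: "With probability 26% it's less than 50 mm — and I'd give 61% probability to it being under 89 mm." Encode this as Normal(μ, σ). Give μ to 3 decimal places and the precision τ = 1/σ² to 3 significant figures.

The p-quantile of Normal(μ,σ) is μ + z_p·σ, with z_{0.26} = -0.6433 and z_{0.61} = 0.2793.
Eliminate σ: μ = (z₂·x₁ − z₁·x₂)/(z₂ − z₁) = (0.2793·50 − (-0.6433)·89)/0.9227 = 77.193.
Then σ = (x₂ − x₁)/(z₂ − z₁) = (89 − 50)/0.9227 = 42.269.
Precision τ = 1/σ² = 1/42.27² = 0.00056.

μ = 77.193, τ = 0.00056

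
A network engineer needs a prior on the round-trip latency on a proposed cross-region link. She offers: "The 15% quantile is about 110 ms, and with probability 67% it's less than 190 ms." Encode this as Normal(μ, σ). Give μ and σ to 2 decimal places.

The p-quantile of Normal(μ,σ) is μ + z_p·σ, with z_{0.15} = -1.036 and z_{0.67} = 0.4399.
Eliminate σ: μ = (z₂·x₁ − z₁·x₂)/(z₂ − z₁) = (0.4399·110 − (-1.036)·190)/1.476 = 166.16.
Then σ = (x₂ − x₁)/(z₂ − z₁) = (190 − 110)/1.476 = 54.19.

μ = 166.16, σ = 54.19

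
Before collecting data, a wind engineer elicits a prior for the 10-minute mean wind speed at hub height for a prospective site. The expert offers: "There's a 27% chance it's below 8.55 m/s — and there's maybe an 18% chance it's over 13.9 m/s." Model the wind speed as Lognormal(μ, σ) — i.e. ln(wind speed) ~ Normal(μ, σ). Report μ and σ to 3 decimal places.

μ ≈ 2.341, σ ≈ 0.318

If T ~ Lognormal(μ,σ) then ln T ~ Normal(μ,σ), so the p-quantile of ln T is μ + z_p·σ.
ln(8.55) = 2.146 and ln(13.9) = 2.632; z_{0.27} = -0.6128, z_{0.82} = 0.9154.
σ = (2.632 − 2.146)/(0.9154 − (-0.6128)) = 0.318.
μ = 2.146 − (-0.6128)·0.318 = 2.341.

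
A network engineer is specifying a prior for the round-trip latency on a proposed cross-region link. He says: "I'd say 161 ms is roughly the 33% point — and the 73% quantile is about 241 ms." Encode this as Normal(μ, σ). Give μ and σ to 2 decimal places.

The p-quantile of Normal(μ,σ) is μ + z_p·σ, with z_{0.33} = -0.4399 and z_{0.73} = 0.6128.
Eliminate σ: μ = (z₂·x₁ − z₁·x₂)/(z₂ − z₁) = (0.6128·161 − (-0.4399)·241)/1.053 = 194.43.
Then σ = (x₂ − x₁)/(z₂ − z₁) = (241 − 161)/1.053 = 75.99.

μ = 194.43, σ = 75.99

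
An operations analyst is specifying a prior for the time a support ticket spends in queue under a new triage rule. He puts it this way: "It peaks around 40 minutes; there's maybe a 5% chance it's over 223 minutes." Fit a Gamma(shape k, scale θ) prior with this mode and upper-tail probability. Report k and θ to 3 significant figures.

k ≈ 1.79, θ ≈ 50.7

Gamma(k,θ) with k>1 has mode (k−1)θ, so θ = 40/(k−1).
Need P(X < 223) = 0.95 with θ tied to k this way. Start at k = 2, θ = 40: P(X<223) ≈ 0.975.
Too high — lower k to spread out. Iterating converges to k ≈ 1.79.
Then θ = 40/(1.79−1) ≈ 50.7.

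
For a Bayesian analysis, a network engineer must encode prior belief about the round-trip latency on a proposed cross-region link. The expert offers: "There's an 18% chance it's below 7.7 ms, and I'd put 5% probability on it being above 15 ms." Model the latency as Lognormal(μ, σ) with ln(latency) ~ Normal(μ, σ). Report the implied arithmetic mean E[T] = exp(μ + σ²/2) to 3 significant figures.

If T ~ Lognormal(μ,σ) then ln T ~ Normal(μ,σ), so the p-quantile of ln T is μ + z_p·σ.
ln(7.7) = 2.041 and ln(15) = 2.708; z_{0.18} = -0.9154, z_{0.95} = 1.645.
σ = (2.708 − 2.041)/(1.645 − (-0.9154)) = 0.260.
μ = 2.041 − (-0.9154)·0.260 = 2.280.
E[T] = exp(μ + σ²/2) = exp(2.280 + 0.0339) = 10.1 ms.

E[T] ≈ 10.1 ms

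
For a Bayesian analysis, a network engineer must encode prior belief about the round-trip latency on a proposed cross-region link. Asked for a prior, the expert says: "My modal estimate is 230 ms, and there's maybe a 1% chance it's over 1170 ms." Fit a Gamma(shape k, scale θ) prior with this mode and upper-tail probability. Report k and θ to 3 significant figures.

k ≈ 2.47, θ ≈ 156

Gamma(k,θ) with k>1 has mode (k−1)θ, so θ = 230/(k−1).
Need P(X < 1170) = 0.99 with θ tied to k this way. Start at k = 2, θ = 230: P(X<1170) ≈ 0.962.
Too low — raise k to concentrate. Iterating converges to k ≈ 2.47.
Then θ = 230/(2.47−1) ≈ 156.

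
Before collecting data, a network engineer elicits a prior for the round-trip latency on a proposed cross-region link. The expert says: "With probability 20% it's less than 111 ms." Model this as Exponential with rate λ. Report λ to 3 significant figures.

λ ≈ 0.00201

P(T < 111.0) = 1 − e^(−λ·111.0) = 0.2, so λ = −ln(1−0.2)/111.0 = −ln(0.8)/111.0 = 0.00201.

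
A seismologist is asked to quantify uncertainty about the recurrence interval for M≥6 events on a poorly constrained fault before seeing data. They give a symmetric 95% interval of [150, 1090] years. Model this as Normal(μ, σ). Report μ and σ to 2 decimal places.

A symmetric 95% interval runs μ ± z·σ with z = 1.96.
Half-width = 470, so σ = 470/1.96 = 239.80.
μ is the interval midpoint, 620.00.

μ = 620.00, σ = 239.80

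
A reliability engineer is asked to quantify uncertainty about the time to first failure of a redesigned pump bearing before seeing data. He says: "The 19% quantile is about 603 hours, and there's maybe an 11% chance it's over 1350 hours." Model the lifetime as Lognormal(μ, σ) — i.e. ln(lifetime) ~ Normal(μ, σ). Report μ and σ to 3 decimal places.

μ ≈ 6.738, σ ≈ 0.383

If T ~ Lognormal(μ,σ) then ln T ~ Normal(μ,σ), so the p-quantile of ln T is μ + z_p·σ.
ln(603) = 6.402 and ln(1350) = 7.208; z_{0.19} = -0.8779, z_{0.89} = 1.227.
σ = (7.208 − 6.402)/(1.227 − (-0.8779)) = 0.383.
μ = 6.402 − (-0.8779)·0.383 = 6.738.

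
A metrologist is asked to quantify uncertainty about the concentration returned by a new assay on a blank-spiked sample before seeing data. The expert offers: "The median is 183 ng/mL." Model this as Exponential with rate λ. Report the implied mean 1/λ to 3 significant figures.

Exponential median = ln 2 / λ, so λ = ln 2 / 183.0 = 0.00379.
Mean = 1/λ = 264 ng/mL.

mean ≈ 264 ng/mL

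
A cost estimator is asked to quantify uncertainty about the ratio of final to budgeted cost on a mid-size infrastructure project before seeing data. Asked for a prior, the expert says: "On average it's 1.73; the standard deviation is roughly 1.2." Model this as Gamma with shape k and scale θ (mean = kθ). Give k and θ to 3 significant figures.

k ≈ 2.08, θ ≈ 0.832

For Gamma(k, scale θ): mean = kθ, variance = kθ², so CV = 1/√k.
CV = SD/mean = 1.2/1.73 = 0.6936, hence k = 1/CV² = 2.08.
Then θ = mean/k = 1.73/2.08 = 0.832.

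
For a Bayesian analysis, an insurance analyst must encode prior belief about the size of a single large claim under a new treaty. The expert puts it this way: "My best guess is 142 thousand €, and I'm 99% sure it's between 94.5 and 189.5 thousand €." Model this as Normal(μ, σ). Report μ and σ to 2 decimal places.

A symmetric 99% interval runs μ ± z·σ with z = 2.576.
Half-width = 47.5, so σ = 47.5/2.576 = 18.44.
μ is the stated best guess, 142.00.

μ = 142.00, σ = 18.44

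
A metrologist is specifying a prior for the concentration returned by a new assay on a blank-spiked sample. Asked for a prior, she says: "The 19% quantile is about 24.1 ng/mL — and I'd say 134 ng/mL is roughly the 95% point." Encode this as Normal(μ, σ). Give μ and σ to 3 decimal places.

μ = 62.344, σ = 43.564

The p-quantile of Normal(μ,σ) is μ + z_p·σ, with z_{0.19} = -0.8779 and z_{0.95} = 1.645.
Eliminate σ: μ = (z₂·x₁ − z₁·x₂)/(z₂ − z₁) = (1.645·24.1 − (-0.8779)·134)/2.523 = 62.344.
Then σ = (x₂ − x₁)/(z₂ − z₁) = (134 − 24.1)/2.523 = 43.564.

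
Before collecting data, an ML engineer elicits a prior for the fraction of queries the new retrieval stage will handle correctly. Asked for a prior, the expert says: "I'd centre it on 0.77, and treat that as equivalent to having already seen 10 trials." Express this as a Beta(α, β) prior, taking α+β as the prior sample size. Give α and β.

α = 7.7, β = 2.3

Under the effective-sample-size interpretation, Beta(α, β) has prior mean α/(α+β) and prior sample size α+β.
So α+β = 10 and α/(α+β) = 0.77, giving α = 0.77·10 = 7.7 and β = 10 − 7.7 = 2.3.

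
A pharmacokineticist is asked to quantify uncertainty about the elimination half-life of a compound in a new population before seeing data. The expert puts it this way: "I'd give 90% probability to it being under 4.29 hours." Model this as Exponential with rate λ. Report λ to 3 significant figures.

λ ≈ 0.537

P(T < 4.29) = 1 − e^(−λ·4.29) = 0.9, so λ = −ln(1−0.9)/4.29 = −ln(0.1)/4.29 = 0.537.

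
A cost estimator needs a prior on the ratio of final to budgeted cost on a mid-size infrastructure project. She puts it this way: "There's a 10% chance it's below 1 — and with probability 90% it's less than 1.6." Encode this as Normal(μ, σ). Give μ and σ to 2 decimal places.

The p-quantile of Normal(μ,σ) is μ + z_p·σ, with z_{0.1} = -1.282 and z_{0.9} = 1.282.
Eliminate σ: μ = (z₂·x₁ − z₁·x₂)/(z₂ − z₁) = (1.282·1 − (-1.282)·1.6)/2.563 = 1.30.
Then σ = (x₂ − x₁)/(z₂ − z₁) = (1.6 − 1)/2.563 = 0.23.

μ = 1.30, σ = 0.23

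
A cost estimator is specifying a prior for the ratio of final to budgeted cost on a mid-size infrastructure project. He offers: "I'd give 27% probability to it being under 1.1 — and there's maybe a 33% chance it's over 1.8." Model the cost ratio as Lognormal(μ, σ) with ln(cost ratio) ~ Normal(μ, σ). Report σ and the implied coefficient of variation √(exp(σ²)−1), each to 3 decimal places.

If T ~ Lognormal(μ,σ) then ln T ~ Normal(μ,σ), so the p-quantile of ln T is μ + z_p·σ.
ln(1.1) = 0.09531 and ln(1.8) = 0.5878; z_{0.27} = -0.6128, z_{0.67} = 0.4399.
σ = (0.5878 − 0.09531)/(0.4399 − (-0.6128)) = 0.468.
μ = 0.09531 − (-0.6128)·0.468 = 0.382.
CV = √(exp(σ²)−1) = √(exp(0.2188)−1) = 0.495.

σ ≈ 0.468, CV ≈ 0.495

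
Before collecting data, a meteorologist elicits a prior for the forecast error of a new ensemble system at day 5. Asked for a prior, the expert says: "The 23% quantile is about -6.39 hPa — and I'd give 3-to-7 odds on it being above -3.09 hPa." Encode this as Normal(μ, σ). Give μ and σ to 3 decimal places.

For Normal(μ,σ), the p-quantile is μ + z_p·σ. Here z_{0.23} = -0.7388, z_{0.7} = 0.5244.
So -6.39 = μ − 0.7388σ and -3.09 = μ + 0.5244σ.
Subtracting: σ = (-3.09 − -6.39)/(0.5244 − (-0.7388)) = 2.612.
Then μ = -6.39 − (-0.7388)·2.612 = -4.460.

μ = -4.460, σ = 2.612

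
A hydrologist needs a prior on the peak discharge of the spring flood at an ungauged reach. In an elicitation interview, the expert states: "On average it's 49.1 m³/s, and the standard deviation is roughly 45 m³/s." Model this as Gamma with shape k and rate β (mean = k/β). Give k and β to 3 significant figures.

k ≈ 1.19, β ≈ 0.0242

For Gamma(k, rate β): mean = k/β, variance = k/β², so CV = 1/√k.
CV = SD/mean = 45/49.1 = 0.9165, hence k = 1/CV² = 1.19.
Then β = k/mean = 1.19/49.1 = 0.0242.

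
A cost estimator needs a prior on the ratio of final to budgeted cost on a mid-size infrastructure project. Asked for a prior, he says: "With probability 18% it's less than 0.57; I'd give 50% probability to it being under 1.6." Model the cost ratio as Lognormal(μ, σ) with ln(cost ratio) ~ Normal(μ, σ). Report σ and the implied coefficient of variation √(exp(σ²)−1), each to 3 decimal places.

If T ~ Lognormal(μ,σ) then ln T ~ Normal(μ,σ), so the p-quantile of ln T is μ + z_p·σ.
ln(0.57) = -0.5621 and ln(1.6) = 0.47; z_{0.18} = -0.9154, z_{0.5} = 0.
σ = (0.47 − -0.5621)/(0 − (-0.9154)) = 1.128.
μ = -0.5621 − (-0.9154)·1.128 = 0.470.
CV = √(exp(σ²)−1) = √(exp(1.2714)−1) = 1.602.

σ ≈ 1.128, CV ≈ 1.602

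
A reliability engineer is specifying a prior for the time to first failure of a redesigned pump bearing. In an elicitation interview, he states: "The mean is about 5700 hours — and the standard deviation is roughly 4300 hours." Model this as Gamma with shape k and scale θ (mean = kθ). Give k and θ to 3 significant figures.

For Gamma(k, scale θ): mean = kθ, variance = kθ², so CV = 1/√k.
CV = SD/mean = 4300/5700 = 0.7544, hence k = 1/CV² = 1.76.
Then θ = mean/k = 5700/1.76 = 3240.

k ≈ 1.76, θ ≈ 3240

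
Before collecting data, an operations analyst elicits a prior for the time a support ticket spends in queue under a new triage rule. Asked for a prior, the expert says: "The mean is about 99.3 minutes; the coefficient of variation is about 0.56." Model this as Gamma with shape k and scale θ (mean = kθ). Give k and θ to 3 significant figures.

k ≈ 3.19, θ ≈ 31.1

For Gamma(k, scale θ): mean = kθ, variance = kθ², so CV = 1/√k.
CV = 0.56, hence k = 1/CV² = 3.19.
Then θ = mean/k = 99.3/3.19 = 31.1.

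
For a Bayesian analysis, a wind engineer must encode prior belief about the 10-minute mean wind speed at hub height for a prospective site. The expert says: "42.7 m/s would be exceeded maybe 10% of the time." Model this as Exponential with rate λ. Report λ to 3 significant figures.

λ ≈ 0.0539

P(T > 42.7) = e^(−λ·42.7) = 0.1, so λ = −ln(0.1)/42.7 = 0.0539.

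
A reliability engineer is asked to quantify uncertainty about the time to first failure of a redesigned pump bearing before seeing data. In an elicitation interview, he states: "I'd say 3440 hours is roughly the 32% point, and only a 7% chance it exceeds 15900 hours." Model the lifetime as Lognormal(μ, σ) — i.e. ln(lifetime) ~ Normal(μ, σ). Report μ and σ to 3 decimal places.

μ ≈ 8.512, σ ≈ 0.788

If T ~ Lognormal(μ,σ) then ln T ~ Normal(μ,σ), so the p-quantile of ln T is μ + z_p·σ.
ln(3440) = 8.143 and ln(15900) = 9.674; z_{0.32} = -0.4677, z_{0.93} = 1.476.
σ = (9.674 − 8.143)/(1.476 − (-0.4677)) = 0.788.
μ = 8.143 − (-0.4677)·0.788 = 8.512.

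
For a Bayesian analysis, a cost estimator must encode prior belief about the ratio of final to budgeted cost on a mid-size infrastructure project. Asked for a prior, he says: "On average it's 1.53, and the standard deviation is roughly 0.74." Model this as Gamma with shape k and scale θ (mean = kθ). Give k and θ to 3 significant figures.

For Gamma(k, scale θ): mean = kθ, variance = kθ², so CV = 1/√k.
CV = SD/mean = 0.74/1.53 = 0.4837, hence k = 1/CV² = 4.27.
Then θ = mean/k = 1.53/4.27 = 0.358.

k ≈ 4.27, θ ≈ 0.358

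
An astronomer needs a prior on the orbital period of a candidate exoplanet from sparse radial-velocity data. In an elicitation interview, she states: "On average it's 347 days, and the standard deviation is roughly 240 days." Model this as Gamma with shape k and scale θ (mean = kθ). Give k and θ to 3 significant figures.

k ≈ 2.09, θ ≈ 166

For Gamma(k, scale θ): mean = kθ, variance = kθ², so CV = 1/√k.
CV = SD/mean = 240/347 = 0.6916, hence k = 1/CV² = 2.09.
Then θ = mean/k = 347/2.09 = 166.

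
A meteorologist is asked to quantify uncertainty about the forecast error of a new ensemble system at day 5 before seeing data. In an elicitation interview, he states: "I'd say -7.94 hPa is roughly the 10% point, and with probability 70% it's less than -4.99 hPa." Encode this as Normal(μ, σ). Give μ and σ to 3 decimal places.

For Normal(μ,σ), the p-quantile is μ + z_p·σ. Here z_{0.1} = -1.282, z_{0.7} = 0.5244.
So -7.94 = μ − 1.282σ and -4.99 = μ + 0.5244σ.
Subtracting: σ = (-4.99 − -7.94)/(0.5244 − (-1.282)) = 1.633.
Then μ = -7.94 − (-1.282)·1.633 = -5.847.

μ = -5.847, σ = 1.633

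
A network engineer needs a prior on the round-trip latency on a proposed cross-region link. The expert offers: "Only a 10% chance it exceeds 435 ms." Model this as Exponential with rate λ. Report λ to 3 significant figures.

λ ≈ 0.00529

P(T > 435.0) = e^(−λ·435.0) = 0.1, so λ = −ln(0.1)/435.0 = 0.00529.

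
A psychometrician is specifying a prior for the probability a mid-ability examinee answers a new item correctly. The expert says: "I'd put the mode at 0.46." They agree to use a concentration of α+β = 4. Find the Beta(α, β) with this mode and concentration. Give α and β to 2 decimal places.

For α,β > 1 the Beta mode is (α−1)/(α+β−2). With α+β = 4, the mode is (α−1)/2.
Set (α−1)/2 = 0.46 → α = 1 + 0.46·2 = 1.92.
β = 4 − α = 2.08.

α = 1.92, β = 2.08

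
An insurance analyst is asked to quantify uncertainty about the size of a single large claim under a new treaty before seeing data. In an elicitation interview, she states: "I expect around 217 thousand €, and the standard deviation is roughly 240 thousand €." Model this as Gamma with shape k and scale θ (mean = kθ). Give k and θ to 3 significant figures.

k ≈ 0.818, θ ≈ 265

For Gamma(k, scale θ): mean = kθ, variance = kθ², so CV = 1/√k.
CV = SD/mean = 240/217 = 1.106, hence k = 1/CV² = 0.818.
Then θ = mean/k = 217/0.818 = 265.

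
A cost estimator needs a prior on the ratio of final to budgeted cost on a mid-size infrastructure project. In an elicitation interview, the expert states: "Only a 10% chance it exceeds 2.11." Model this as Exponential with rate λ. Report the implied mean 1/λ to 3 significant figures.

P(T > 2.11) = e^(−λ·2.11) = 0.1, so λ = −ln(0.1)/2.11 = 1.09.
Mean = 1/λ = 0.916.

mean ≈ 0.916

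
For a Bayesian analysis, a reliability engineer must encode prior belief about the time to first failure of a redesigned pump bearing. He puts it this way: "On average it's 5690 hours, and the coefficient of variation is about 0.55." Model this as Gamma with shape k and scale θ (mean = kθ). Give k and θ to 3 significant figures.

k ≈ 3.31, θ ≈ 1720

For Gamma(k, scale θ): mean = kθ, variance = kθ², so CV = 1/√k.
CV = 0.55, hence k = 1/CV² = 3.31.
Then θ = mean/k = 5690/3.31 = 1720.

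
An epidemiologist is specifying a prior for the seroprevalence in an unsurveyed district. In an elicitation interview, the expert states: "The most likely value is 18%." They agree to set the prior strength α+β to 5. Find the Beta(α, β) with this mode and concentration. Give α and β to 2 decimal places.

α = 1.54, β = 3.46

For α,β > 1 the Beta mode is (α−1)/(α+β−2). With α+β = 5, the mode is (α−1)/3.
Set (α−1)/3 = 0.18 → α = 1 + 0.18·3 = 1.54.
β = 5 − α = 3.46.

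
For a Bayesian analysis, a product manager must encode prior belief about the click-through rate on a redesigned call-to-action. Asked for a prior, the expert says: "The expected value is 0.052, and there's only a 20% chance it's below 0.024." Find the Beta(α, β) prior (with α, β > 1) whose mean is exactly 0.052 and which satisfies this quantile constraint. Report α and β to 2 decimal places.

With mean 0.052 fixed, write α = 0.052s, β = 0.948s where s = α+β.
Need P(θ < 0.024) = 0.2 under Beta(0.052s, 0.948s). Normal approximation: (q−m)/√(m(1−m)/s) ≈ z_{0.2} = -0.842, so s ≈ 0.052·0.948·(-0.842)²/(0.024−0.052)² = 44.5.
At s = 44.5: P(θ<0.024) ≈ 0.200. Adjusting to match 0.2 gives s ≈ 44.56.
So α = 0.052·44.56 ≈ 2.32, β = 0.948·44.56 ≈ 42.24.

α ≈ 2.32, β ≈ 42.24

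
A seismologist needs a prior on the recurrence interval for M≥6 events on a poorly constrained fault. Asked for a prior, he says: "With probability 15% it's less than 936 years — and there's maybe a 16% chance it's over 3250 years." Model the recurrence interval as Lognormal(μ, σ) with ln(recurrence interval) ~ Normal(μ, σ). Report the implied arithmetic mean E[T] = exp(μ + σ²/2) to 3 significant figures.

E[T] ≈ 2130 years

If T ~ Lognormal(μ,σ) then ln T ~ Normal(μ,σ), so the p-quantile of ln T is μ + z_p·σ.
ln(936) = 6.842 and ln(3250) = 8.086; z_{0.15} = -1.036, z_{0.84} = 0.9945.
σ = (8.086 − 6.842)/(0.9945 − (-1.036)) = 0.613.
μ = 6.842 − (-1.036)·0.613 = 7.477.
E[T] = exp(μ + σ²/2) = exp(7.477 + 0.1878) = 2130 years.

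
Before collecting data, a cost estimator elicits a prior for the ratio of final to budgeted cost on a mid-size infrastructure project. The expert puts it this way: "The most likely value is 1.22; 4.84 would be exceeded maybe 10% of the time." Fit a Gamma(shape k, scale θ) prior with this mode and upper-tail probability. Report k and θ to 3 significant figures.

Gamma(k,θ) with k>1 has mode (k−1)θ, so θ = 1.22/(k−1).
Need P(X < 4.84) = 0.9 with θ tied to k this way. Start at k = 2, θ = 1.22: P(X<4.84) ≈ 0.906.
Too high — lower k to spread out. Iterating converges to k ≈ 1.97.
Then θ = 1.22/(1.97−1) ≈ 1.26.

k ≈ 1.97, θ ≈ 1.26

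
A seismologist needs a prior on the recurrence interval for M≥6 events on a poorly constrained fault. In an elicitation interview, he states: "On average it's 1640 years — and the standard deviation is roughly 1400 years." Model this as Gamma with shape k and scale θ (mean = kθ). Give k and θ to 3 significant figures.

k ≈ 1.37, θ ≈ 1200

For Gamma(k, scale θ): mean = kθ, variance = kθ², so CV = 1/√k.
CV = SD/mean = 1400/1640 = 0.8537, hence k = 1/CV² = 1.37.
Then θ = mean/k = 1640/1.37 = 1200.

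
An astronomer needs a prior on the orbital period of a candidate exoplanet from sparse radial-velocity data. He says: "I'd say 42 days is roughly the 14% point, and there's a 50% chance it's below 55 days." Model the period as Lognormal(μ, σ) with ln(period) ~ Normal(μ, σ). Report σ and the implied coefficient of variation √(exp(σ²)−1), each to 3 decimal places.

If T ~ Lognormal(μ,σ) then ln T ~ Normal(μ,σ), so the p-quantile of ln T is μ + z_p·σ.
ln(42) = 3.738 and ln(55) = 4.007; z_{0.14} = -1.08, z_{0.5} = 0.
σ = (4.007 − 3.738)/(0 − (-1.08)) = 0.250.
μ = 3.738 − (-1.08)·0.250 = 4.007.
CV = √(exp(σ²)−1) = √(exp(0.0623)−1) = 0.254.

σ ≈ 0.250, CV ≈ 0.254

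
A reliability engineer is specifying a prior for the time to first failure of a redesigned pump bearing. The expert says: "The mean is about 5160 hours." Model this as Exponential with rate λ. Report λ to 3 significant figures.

λ ≈ 0.000194

Exponential mean = 1/λ, so λ = 1/5160.0 = 0.000194.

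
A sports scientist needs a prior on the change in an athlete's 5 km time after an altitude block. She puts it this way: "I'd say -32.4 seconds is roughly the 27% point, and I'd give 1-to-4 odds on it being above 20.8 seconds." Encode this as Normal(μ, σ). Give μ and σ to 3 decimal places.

μ = -9.985, σ = 36.578

The p-quantile of Normal(μ,σ) is μ + z_p·σ, with z_{0.27} = -0.6128 and z_{0.8} = 0.8416.
Eliminate σ: μ = (z₂·x₁ − z₁·x₂)/(z₂ − z₁) = (0.8416·-32.4 − (-0.6128)·20.8)/1.454 = -9.985.
Then σ = (x₂ − x₁)/(z₂ − z₁) = (20.8 − -32.4)/1.454 = 36.578.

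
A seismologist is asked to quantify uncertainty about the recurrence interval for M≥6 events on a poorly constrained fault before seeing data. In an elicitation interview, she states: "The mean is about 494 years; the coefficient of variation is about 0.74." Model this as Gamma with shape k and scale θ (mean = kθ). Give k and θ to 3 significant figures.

For Gamma(k, scale θ): mean = kθ, variance = kθ², so CV = 1/√k.
CV = 0.74, hence k = 1/CV² = 1.83.
Then θ = mean/k = 494/1.83 = 271.

k ≈ 1.83, θ ≈ 271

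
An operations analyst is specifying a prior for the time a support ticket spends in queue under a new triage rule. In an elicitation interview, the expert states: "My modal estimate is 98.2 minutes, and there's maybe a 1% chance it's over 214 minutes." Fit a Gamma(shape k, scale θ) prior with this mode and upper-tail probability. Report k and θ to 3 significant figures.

Gamma(k,θ) with k>1 has mode (k−1)θ, so θ = 98.2/(k−1).
Need P(X < 214) = 0.99 with θ tied to k this way. Start at k = 2, θ = 98.2: P(X<214) ≈ 0.640.
Too low — raise k to concentrate. Iterating converges to k ≈ 8.96.
Then θ = 98.2/(8.96−1) ≈ 12.3.

k ≈ 8.96, θ ≈ 12.3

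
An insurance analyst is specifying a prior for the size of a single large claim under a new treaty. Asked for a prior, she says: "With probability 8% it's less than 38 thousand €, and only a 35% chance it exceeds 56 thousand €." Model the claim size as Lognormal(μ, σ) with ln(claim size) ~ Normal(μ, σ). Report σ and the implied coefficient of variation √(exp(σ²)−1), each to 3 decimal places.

σ ≈ 0.217, CV ≈ 0.219

If T ~ Lognormal(μ,σ) then ln T ~ Normal(μ,σ), so the p-quantile of ln T is μ + z_p·σ.
ln(38) = 3.638 and ln(56) = 4.025; z_{0.08} = -1.405, z_{0.65} = 0.3853.
σ = (4.025 − 3.638)/(0.3853 − (-1.405)) = 0.217.
μ = 3.638 − (-1.405)·0.217 = 3.942.
CV = √(exp(σ²)−1) = √(exp(0.0469)−1) = 0.219.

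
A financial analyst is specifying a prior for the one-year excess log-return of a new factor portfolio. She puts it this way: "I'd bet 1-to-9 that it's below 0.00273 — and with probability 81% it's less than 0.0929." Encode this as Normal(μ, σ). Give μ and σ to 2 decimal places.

μ = 0.06, σ = 0.04

The p-quantile of Normal(μ,σ) is μ + z_p·σ, with z_{0.1} = -1.282 and z_{0.81} = 0.8779.
Eliminate σ: μ = (z₂·x₁ − z₁·x₂)/(z₂ − z₁) = (0.8779·0.00273 − (-1.282)·0.0929)/2.159 = 0.06.
Then σ = (x₂ − x₁)/(z₂ − z₁) = (0.0929 − 0.00273)/2.159 = 0.04.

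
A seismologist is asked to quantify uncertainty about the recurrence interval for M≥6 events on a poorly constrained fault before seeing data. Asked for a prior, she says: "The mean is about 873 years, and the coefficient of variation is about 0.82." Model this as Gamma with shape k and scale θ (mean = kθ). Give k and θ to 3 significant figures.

For Gamma(k, scale θ): mean = kθ, variance = kθ², so CV = 1/√k.
CV = 0.82, hence k = 1/CV² = 1.49.
Then θ = mean/k = 873/1.49 = 587.

k ≈ 1.49, θ ≈ 587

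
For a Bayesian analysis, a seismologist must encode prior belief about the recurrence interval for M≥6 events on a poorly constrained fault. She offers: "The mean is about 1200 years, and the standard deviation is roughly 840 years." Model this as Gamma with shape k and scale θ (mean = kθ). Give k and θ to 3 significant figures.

For Gamma(k, scale θ): mean = kθ, variance = kθ², so CV = 1/√k.
CV = SD/mean = 840/1200 = 0.7, hence k = 1/CV² = 2.04.
Then θ = mean/k = 1200/2.04 = 588.

k ≈ 2.04, θ ≈ 588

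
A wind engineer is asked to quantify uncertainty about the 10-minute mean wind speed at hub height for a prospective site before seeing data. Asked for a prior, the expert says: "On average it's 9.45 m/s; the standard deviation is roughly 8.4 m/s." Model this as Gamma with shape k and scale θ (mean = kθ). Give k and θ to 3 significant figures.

k ≈ 1.27, θ ≈ 7.47

For Gamma(k, scale θ): mean = kθ, variance = kθ², so CV = 1/√k.
CV = SD/mean = 8.4/9.45 = 0.8889, hence k = 1/CV² = 1.27.
Then θ = mean/k = 9.45/1.27 = 7.47.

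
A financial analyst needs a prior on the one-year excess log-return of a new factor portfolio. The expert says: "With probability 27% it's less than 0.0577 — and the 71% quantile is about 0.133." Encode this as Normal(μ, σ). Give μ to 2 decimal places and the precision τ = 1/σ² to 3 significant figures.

The p-quantile of Normal(μ,σ) is μ + z_p·σ, with z_{0.27} = -0.6128 and z_{0.71} = 0.5534.
Eliminate σ: μ = (z₂·x₁ − z₁·x₂)/(z₂ − z₁) = (0.5534·0.0577 − (-0.6128)·0.133)/1.166 = 0.10.
Then σ = (x₂ − x₁)/(z₂ − z₁) = (0.133 − 0.0577)/1.166 = 0.06.
Precision τ = 1/σ² = 1/0.06457² = 240.

μ = 0.10, τ = 240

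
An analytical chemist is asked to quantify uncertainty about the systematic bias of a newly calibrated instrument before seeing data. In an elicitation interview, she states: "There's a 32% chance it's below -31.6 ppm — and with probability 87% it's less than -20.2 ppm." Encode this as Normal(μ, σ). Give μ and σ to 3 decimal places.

μ = -28.255, σ = 7.151

The p-quantile of Normal(μ,σ) is μ + z_p·σ, with z_{0.32} = -0.4677 and z_{0.87} = 1.126.
Eliminate σ: μ = (z₂·x₁ − z₁·x₂)/(z₂ − z₁) = (1.126·-31.6 − (-0.4677)·-20.2)/1.594 = -28.255.
Then σ = (x₂ − x₁)/(z₂ − z₁) = (-20.2 − -31.6)/1.594 = 7.151.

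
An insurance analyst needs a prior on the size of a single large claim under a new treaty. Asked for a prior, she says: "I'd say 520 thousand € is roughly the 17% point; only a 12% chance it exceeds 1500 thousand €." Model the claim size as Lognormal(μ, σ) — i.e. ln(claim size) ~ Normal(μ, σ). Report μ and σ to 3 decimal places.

If T ~ Lognormal(μ,σ) then ln T ~ Normal(μ,σ), so the p-quantile of ln T is μ + z_p·σ.
ln(520) = 6.254 and ln(1500) = 7.313; z_{0.17} = -0.9542, z_{0.88} = 1.175.
σ = (7.313 − 6.254)/(1.175 − (-0.9542)) = 0.498.
μ = 6.254 − (-0.9542)·0.498 = 6.729.

μ ≈ 6.729, σ ≈ 0.498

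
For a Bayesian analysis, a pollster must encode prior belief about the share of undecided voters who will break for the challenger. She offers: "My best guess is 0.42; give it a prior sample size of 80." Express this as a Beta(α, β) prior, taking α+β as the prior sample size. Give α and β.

α = 33.6, β = 46.4

Under the effective-sample-size interpretation, Beta(α, β) has prior mean α/(α+β) and prior sample size α+β.
So α+β = 80 and α/(α+β) = 0.42, giving α = 0.42·80 = 33.6 and β = 80 − 33.6 = 46.4.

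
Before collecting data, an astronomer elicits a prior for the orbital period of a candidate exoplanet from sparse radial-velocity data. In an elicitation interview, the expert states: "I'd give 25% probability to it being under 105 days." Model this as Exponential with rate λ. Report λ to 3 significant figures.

P(T < 105.0) = 1 − e^(−λ·105.0) = 0.25, so λ = −ln(1−0.25)/105.0 = −ln(0.75)/105.0 = 0.00274.

λ ≈ 0.00274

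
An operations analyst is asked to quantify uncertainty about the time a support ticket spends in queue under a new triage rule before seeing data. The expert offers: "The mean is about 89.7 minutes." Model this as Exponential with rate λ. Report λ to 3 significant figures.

Exponential mean = 1/λ, so λ = 1/89.7 = 0.0111.

λ ≈ 0.0111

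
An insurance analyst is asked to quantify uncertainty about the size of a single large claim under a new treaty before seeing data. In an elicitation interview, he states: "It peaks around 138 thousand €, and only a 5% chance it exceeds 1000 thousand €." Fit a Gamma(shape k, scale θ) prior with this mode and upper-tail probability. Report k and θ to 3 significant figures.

Gamma(k,θ) with k>1 has mode (k−1)θ, so θ = 138/(k−1).
Need P(X < 1000) = 0.95 with θ tied to k this way. Start at k = 2, θ = 138: P(X<1000) ≈ 0.994.
Too high — lower k to spread out. Iterating converges to k ≈ 1.55.
Then θ = 138/(1.55−1) ≈ 250.

k ≈ 1.55, θ ≈ 250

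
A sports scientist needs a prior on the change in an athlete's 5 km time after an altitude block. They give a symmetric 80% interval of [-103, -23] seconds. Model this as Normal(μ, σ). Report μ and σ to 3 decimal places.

μ = -63.000, σ = 31.212

A symmetric 80% interval runs μ ± z·σ with z = 1.282.
Half-width = 40, so σ = 40/1.282 = 31.212.
μ is the interval midpoint, -63.000.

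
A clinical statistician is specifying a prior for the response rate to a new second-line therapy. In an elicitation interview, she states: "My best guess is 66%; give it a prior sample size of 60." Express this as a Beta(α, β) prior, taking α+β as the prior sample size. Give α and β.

Under the effective-sample-size interpretation, Beta(α, β) has prior mean α/(α+β) and prior sample size α+β.
So α+β = 60 and α/(α+β) = 0.66, giving α = 0.66·60 = 39.6 and β = 60 − 39.6 = 20.4.

α = 39.6, β = 20.4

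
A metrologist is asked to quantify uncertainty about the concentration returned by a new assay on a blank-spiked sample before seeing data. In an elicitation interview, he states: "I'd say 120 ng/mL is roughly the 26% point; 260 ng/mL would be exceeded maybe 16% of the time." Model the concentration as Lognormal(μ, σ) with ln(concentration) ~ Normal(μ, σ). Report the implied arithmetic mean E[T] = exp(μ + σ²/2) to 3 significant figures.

If T ~ Lognormal(μ,σ) then ln T ~ Normal(μ,σ), so the p-quantile of ln T is μ + z_p·σ.
ln(120) = 4.787 and ln(260) = 5.561; z_{0.26} = -0.6433, z_{0.84} = 0.9945.
σ = (5.561 − 4.787)/(0.9945 − (-0.6433)) = 0.472.
μ = 4.787 − (-0.6433)·0.472 = 5.091.
E[T] = exp(μ + σ²/2) = exp(5.091 + 0.1114) = 182 ng/mL.

E[T] ≈ 182 ng/mL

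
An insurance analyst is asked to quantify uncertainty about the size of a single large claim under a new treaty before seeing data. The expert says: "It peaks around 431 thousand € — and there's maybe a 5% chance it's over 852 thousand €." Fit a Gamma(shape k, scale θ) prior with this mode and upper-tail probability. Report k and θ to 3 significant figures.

Gamma(k,θ) with k>1 has mode (k−1)θ, so θ = 431/(k−1).
Need P(X < 852) = 0.95 with θ tied to k this way. Start at k = 2, θ = 431: P(X<852) ≈ 0.588.
Too low — raise k to concentrate. Iterating converges to k ≈ 6.97.
Then θ = 431/(6.97−1) ≈ 72.2.

k ≈ 6.97, θ ≈ 72.2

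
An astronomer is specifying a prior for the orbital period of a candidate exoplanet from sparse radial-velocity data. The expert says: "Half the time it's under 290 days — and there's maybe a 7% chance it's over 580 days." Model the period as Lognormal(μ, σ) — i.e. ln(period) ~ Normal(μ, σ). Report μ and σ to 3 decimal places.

If T ~ Lognormal(μ,σ) then ln T ~ Normal(μ,σ), so the p-quantile of ln T is μ + z_p·σ.
ln(290) = 5.67 and ln(580) = 6.363; z_{0.5} = 0, z_{0.93} = 1.476.
σ = (6.363 − 5.67)/(1.476 − (0)) = 0.470.
μ = 5.67 − (0)·0.470 = 5.670.

μ ≈ 5.670, σ ≈ 0.470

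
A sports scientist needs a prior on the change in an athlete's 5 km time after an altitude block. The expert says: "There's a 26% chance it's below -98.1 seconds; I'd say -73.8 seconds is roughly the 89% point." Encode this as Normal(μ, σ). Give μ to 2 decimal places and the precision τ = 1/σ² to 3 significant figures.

μ = -89.74, τ = 0.00592

For Normal(μ,σ), the p-quantile is μ + z_p·σ. Here z_{0.26} = -0.6433, z_{0.89} = 1.227.
So -98.1 = μ − 0.6433σ and -73.8 = μ + 1.227σ.
Subtracting: σ = (-73.8 − -98.1)/(1.227 − (-0.6433)) = 13.00.
Then μ = -98.1 − (-0.6433)·13.00 = -89.74.
Precision τ = 1/σ² = 1/13² = 0.00592.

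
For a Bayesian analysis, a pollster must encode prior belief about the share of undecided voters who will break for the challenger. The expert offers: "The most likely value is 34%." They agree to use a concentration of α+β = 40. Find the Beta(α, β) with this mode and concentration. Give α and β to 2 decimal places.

α = 13.92, β = 26.08

For α,β > 1 the Beta mode is (α−1)/(α+β−2). With α+β = 40, the mode is (α−1)/38.
Set (α−1)/38 = 0.34 → α = 1 + 0.34·38 = 13.92.
β = 40 − α = 26.08.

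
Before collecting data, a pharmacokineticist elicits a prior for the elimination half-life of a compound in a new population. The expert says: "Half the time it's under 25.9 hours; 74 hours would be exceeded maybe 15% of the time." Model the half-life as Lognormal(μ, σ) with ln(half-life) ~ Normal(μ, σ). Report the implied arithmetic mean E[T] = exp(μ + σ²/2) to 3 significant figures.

E[T] ≈ 43.3 hours

If T ~ Lognormal(μ,σ) then ln T ~ Normal(μ,σ), so the p-quantile of ln T is μ + z_p·σ.
ln(25.9) = 3.254 and ln(74) = 4.304; z_{0.5} = 0, z_{0.85} = 1.036.
σ = (4.304 − 3.254)/(1.036 − (0)) = 1.013.
μ = 3.254 − (0)·1.013 = 3.254.
E[T] = exp(μ + σ²/2) = exp(3.254 + 0.5130) = 43.3 hours.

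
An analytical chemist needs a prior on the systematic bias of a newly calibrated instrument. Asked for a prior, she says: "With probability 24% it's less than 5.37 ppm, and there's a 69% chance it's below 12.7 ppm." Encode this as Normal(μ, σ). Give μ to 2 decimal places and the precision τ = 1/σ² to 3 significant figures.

The p-quantile of Normal(μ,σ) is μ + z_p·σ, with z_{0.24} = -0.7063 and z_{0.69} = 0.4959.
Eliminate σ: μ = (z₂·x₁ − z₁·x₂)/(z₂ − z₁) = (0.4959·5.37 − (-0.7063)·12.7)/1.202 = 9.68.
Then σ = (x₂ − x₁)/(z₂ − z₁) = (12.7 − 5.37)/1.202 = 6.10.
Precision τ = 1/σ² = 1/6.097² = 0.0269.

μ = 9.68, τ = 0.0269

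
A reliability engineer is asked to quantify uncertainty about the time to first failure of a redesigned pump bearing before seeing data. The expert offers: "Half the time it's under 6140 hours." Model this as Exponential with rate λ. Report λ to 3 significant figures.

λ ≈ 0.000113

Exponential median = ln 2 / λ, so λ = ln 2 / 6140.0 = 0.000113.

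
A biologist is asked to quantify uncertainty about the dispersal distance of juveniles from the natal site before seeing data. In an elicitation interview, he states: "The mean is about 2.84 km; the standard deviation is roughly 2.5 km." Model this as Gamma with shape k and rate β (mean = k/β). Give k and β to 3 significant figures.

For Gamma(k, rate β): mean = k/β, variance = k/β², so CV = 1/√k.
CV = SD/mean = 2.5/2.84 = 0.8803, hence k = 1/CV² = 1.29.
Then β = k/mean = 1.29/2.84 = 0.454.

k ≈ 1.29, β ≈ 0.454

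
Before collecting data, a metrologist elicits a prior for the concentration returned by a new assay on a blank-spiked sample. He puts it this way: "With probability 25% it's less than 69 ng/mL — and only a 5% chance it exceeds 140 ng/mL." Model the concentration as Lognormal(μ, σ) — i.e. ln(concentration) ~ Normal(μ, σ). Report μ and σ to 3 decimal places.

μ ≈ 4.440, σ ≈ 0.305

If T ~ Lognormal(μ,σ) then ln T ~ Normal(μ,σ), so the p-quantile of ln T is μ + z_p·σ.
ln(69) = 4.234 and ln(140) = 4.942; z_{0.25} = -0.6745, z_{0.95} = 1.645.
σ = (4.942 − 4.234)/(1.645 − (-0.6745)) = 0.305.
μ = 4.234 − (-0.6745)·0.305 = 4.440.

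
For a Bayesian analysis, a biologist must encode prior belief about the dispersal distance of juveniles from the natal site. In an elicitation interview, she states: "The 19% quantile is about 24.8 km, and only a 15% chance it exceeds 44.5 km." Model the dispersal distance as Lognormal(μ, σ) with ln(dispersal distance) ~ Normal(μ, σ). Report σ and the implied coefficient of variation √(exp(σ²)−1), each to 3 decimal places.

If T ~ Lognormal(μ,σ) then ln T ~ Normal(μ,σ), so the p-quantile of ln T is μ + z_p·σ.
ln(24.8) = 3.211 and ln(44.5) = 3.795; z_{0.19} = -0.8779, z_{0.85} = 1.036.
σ = (3.795 − 3.211)/(1.036 − (-0.8779)) = 0.305.
μ = 3.211 − (-0.8779)·0.305 = 3.479.
CV = √(exp(σ²)−1) = √(exp(0.0933)−1) = 0.313.

σ ≈ 0.305, CV ≈ 0.313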